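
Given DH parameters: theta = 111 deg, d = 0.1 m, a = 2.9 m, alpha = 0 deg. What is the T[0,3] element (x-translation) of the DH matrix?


T[0,3] = a * cos(theta)
= 2.9 * cos(111 deg)
= 2.9 * -0.3584
= -1.0393


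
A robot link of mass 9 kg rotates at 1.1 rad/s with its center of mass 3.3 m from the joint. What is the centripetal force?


F = m * omega^2 * r
= 9 * 1.1^2 * 3.3
= 9 * 1.21 * 3.3
= 35.937 N


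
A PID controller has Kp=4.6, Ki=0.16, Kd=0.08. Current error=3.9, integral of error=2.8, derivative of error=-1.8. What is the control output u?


u = Kp*e + Ki*int(e) + Kd*de/dt
= 4.6*3.9 + 0.16*2.8 + 0.08*(-1.8)
= 17.94 + 0.448 + -0.144
= 18.244


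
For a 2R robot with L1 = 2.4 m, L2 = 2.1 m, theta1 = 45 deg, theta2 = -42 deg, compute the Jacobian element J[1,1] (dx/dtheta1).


J[1,1] = -L1*sin(t1) - L2*sin(t1+t2)
= -2.4*sin(45) - 2.1*sin(3)
= -1.807


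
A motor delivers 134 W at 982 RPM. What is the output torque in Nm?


omega = 982 * 2*pi/60 = 102.8348 rad/s
tau = P / omega = 134 / 102.8348
= 1.3031 Nm


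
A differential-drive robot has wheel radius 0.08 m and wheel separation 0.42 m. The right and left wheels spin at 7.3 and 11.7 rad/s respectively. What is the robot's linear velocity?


vR = r*wR = 0.08*7.3 = 0.584 m/s
vL = r*wL = 0.08*11.7 = 0.936 m/s
v = (vR+vL)/2 = 0.76 m/s
omega = (vR-vL)/L = -0.8381 rad/s
linear velocity = 0.76 m/s


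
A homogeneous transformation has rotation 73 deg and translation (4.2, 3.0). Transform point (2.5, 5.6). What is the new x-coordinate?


x' = cos(theta)*px - sin(theta)*py + tx
= 0.2924*2.5 - 0.9563*5.6 + 4.2
= -0.4244


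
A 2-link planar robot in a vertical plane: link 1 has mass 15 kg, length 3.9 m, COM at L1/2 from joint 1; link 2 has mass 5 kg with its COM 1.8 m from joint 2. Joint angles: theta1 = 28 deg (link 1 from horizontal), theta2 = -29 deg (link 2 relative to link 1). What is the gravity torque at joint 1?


Horizontal distance from joint 1 to link-1 COM:
  x_c1 = (L1/2)*cos(t1) = 1.95 * 0.8829 = 1.7217 m
Horizontal distance from joint 1 to link-2 COM:
  x_c2 = L1*cos(t1) + Lc2*cos(t1+t2)
       = 3.9*0.8829 + 1.8*0.9998 = 5.2432 m
tau1 = m1*g*x_c1 + m2*g*x_c2
     = 15*9.81*1.7217 + 5*9.81*5.2432
     = 253.3552 + 257.18
     = 510.5352 Nm


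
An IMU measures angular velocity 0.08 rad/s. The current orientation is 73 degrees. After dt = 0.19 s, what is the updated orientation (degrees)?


delta_theta = w * dt = 0.08 * 0.19 = 0.0152 rad
= 0.8709 deg
theta_new = 73 + 0.8709 = 73.8709 deg


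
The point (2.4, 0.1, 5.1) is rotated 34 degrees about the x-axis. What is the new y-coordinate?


Rotation about x-axis: y' = y*cos(theta) - z*sin(theta)
= 0.1 * 0.829 - 5.1 * 0.5592
= -2.769


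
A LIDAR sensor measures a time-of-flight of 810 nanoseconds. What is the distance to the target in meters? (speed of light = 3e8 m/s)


tof = 810 ns = 8.1e-07 s
dist = c * tof / 2
= 3e8 * 8.1e-07 / 2
= 121.5 m


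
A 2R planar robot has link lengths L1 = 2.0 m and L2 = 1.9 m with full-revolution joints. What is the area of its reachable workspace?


r_max = L1 + L2 = 3.9 m
r_min = |L1 - L2| = 0.1 m
Area = pi*(r_max^2 - r_min^2)
= pi*(15.21 - 0.01)
= pi * 15.2
= 47.7522 m^2


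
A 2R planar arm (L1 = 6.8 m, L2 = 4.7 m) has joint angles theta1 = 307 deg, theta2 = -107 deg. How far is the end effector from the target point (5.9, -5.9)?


End effector via forward kinematics:
x = L1*cos(t1) + L2*cos(t1+t2) = -0.3242
y = L1*sin(t1) + L2*sin(t1+t2) = -7.0382
Distance to target:
d = sqrt((5.9 - -0.3242)^2 + (-5.9 - -7.0382)^2)
= sqrt(38.7408 + 1.2955)
= 6.3274 m


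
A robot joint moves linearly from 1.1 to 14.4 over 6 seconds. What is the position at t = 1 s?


s = t/T = 1/6 = 0.1667
p(t) = p0 + (pf-p0)*s
= 1.1 + (14.4 - 1.1) * 0.1667
= 3.3167


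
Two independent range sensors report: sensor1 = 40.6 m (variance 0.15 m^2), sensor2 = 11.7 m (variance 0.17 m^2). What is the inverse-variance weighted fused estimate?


w1 = (1/var1) / (1/var1 + 1/var2)
   = 6.6667 / (6.6667 + 5.8824) = 0.5312
w2 = 1 - w1 = 0.4688
fused = w1*s1 + w2*s2 = 21.5688 + 5.4844
= 27.0531 m


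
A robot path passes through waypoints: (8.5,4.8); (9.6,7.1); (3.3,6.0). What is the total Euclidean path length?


Segment lengths:
  seg1 = sqrt((1.1)^2 + (2.3)^2) = 2.5495
  seg2 = sqrt((-6.3)^2 + (-1.1)^2) = 6.3953
Total = 8.9448


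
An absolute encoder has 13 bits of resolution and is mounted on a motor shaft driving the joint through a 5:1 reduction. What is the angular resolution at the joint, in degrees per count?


counts = 2^13 = 8192
effective counts at joint = 8192 * 5 = 40960
resolution = 360 / 40960
= 0.0088 deg/count


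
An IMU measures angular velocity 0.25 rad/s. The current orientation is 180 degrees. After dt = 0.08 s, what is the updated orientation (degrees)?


delta_theta = w * dt = 0.25 * 0.08 = 0.02 rad
= 1.1459 deg
theta_new = 180 + 1.1459 = 181.1459 deg


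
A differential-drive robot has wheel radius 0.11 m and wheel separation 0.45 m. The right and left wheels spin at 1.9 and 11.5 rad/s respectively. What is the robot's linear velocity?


vR = r*wR = 0.11*1.9 = 0.209 m/s
vL = r*wL = 0.11*11.5 = 1.265 m/s
v = (vR+vL)/2 = 0.737 m/s
omega = (vR-vL)/L = -2.3467 rad/s
linear velocity = 0.737 m/s


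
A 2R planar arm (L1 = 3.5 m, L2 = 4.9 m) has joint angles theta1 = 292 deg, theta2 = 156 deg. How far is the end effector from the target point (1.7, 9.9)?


End effector via forward kinematics:
x = L1*cos(t1) + L2*cos(t1+t2) = 1.4821
y = L1*sin(t1) + L2*sin(t1+t2) = 1.6519
Distance to target:
d = sqrt((1.7 - 1.4821)^2 + (9.9 - 1.6519)^2)
= sqrt(0.0475 + 68.0316)
= 8.251 m


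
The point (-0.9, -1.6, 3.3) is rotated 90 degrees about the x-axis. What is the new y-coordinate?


Rotation about x-axis: y' = y*cos(theta) - z*sin(theta)
= -1.6 * 0.0 - 3.3 * 1.0
= -3.3


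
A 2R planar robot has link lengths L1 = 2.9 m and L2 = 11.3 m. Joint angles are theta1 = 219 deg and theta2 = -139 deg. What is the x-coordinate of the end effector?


Convert angles to radians: theta1 = 3.8223, theta2 = -2.426
x = L1*cos(theta1) + L2*cos(theta1+theta2)
x = -2.2537 + 1.9622
x = -0.2915


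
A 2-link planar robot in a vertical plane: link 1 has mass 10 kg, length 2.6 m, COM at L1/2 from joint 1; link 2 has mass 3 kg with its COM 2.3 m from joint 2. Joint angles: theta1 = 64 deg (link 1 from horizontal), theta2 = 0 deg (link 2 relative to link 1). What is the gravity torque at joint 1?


Horizontal distance from joint 1 to link-1 COM:
  x_c1 = (L1/2)*cos(t1) = 1.3 * 0.4384 = 0.5699 m
Horizontal distance from joint 1 to link-2 COM:
  x_c2 = L1*cos(t1) + Lc2*cos(t1+t2)
       = 2.6*0.4384 + 2.3*0.4384 = 2.148 m
tau1 = m1*g*x_c1 + m2*g*x_c2
     = 10*9.81*0.5699 + 3*9.81*2.148
     = 55.9055 + 63.2162
     = 119.1217 Nm


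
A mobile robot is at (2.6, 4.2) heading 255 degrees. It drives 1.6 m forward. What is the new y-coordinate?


y_new = y0 + d*sin(theta)
= 4.2 + 1.6*sin(255)
= 4.2 + -1.5455
= 2.6545


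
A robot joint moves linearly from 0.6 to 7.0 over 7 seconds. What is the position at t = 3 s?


s = t/T = 3/7 = 0.4286
p(t) = p0 + (pf-p0)*s
= 0.6 + (7.0 - 0.6) * 0.4286
= 3.3429


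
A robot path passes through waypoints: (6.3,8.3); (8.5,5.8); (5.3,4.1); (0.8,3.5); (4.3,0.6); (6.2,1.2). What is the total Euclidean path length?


Segment lengths:
  seg1 = sqrt((2.2)^2 + (-2.5)^2) = 3.3302
  seg2 = sqrt((-3.2)^2 + (-1.7)^2) = 3.6235
  seg3 = sqrt((-4.5)^2 + (-0.6)^2) = 4.5398
  seg4 = sqrt((3.5)^2 + (-2.9)^2) = 4.5453
  seg5 = sqrt((1.9)^2 + (0.6)^2) = 1.9925
Total = 18.0313


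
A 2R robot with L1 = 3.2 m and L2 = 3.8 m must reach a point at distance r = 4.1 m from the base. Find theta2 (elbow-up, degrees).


cos(theta2) = (r^2 - L1^2 - L2^2) / (2*L1*L2)
cos(theta2) = (16.81 - 10.24 - 14.44) / 24.32
cos(theta2) = -0.323602
theta2 = 108.8809 degrees


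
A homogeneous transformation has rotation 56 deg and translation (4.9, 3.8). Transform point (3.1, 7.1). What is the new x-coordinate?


x' = cos(theta)*px - sin(theta)*py + tx
= 0.5592*3.1 - 0.829*7.1 + 4.9
= 0.7473


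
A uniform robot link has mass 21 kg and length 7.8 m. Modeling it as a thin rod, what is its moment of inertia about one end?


I = (1/3) * m * L^2
= (1/3) * 21 * 7.8^2
= 0.333333 * 21 * 60.84
= 425.88 kg*m^2


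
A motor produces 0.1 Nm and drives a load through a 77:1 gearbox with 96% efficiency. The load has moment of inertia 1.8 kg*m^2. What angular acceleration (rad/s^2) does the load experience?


tau_out = tau_motor * N * eta
= 0.1 * 77 * 0.96 = 7.392 Nm
alpha = tau_out / I = 7.392 / 1.8
= 4.1067 rad/s^2


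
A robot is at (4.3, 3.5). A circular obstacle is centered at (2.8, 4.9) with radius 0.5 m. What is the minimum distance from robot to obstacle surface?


center_dist = sqrt((4.3-2.8)^2 + (3.5-4.9)^2)
= sqrt(2.25 + 1.96)
= 2.0518
min_dist = center_dist - radius = 2.0518 - 0.5 = 1.5518 m


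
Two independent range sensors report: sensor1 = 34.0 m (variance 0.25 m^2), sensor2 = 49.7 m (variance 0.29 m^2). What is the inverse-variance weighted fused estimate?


w1 = (1/var1) / (1/var1 + 1/var2)
   = 4.0 / (4.0 + 3.4483) = 0.537
w2 = 1 - w1 = 0.463
fused = w1*s1 + w2*s2 = 18.2593 + 23.0093
= 41.2685 m


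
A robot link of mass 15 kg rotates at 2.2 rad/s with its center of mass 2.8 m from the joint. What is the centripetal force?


F = m * omega^2 * r
= 15 * 2.2^2 * 2.8
= 15 * 4.84 * 2.8
= 203.28 N


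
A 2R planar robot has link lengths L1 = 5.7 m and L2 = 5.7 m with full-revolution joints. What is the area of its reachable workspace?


r_max = L1 + L2 = 11.4 m
r_min = |L1 - L2| = 0.0 m
Area = pi*(r_max^2 - r_min^2)
= pi*(129.96 - 0.0)
= pi * 129.96
= 408.2814 m^2


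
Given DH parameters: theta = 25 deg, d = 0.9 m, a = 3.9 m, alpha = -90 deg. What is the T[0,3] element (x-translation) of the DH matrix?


T[0,3] = a * cos(theta)
= 3.9 * cos(25 deg)
= 3.9 * 0.9063
= 3.5346


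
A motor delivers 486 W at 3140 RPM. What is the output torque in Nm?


omega = 3140 * 2*pi/60 = 328.82 rad/s
tau = P / omega = 486 / 328.82
= 1.478 Nm


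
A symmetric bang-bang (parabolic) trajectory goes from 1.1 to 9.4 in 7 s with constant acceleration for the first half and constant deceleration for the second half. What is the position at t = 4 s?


Symmetric rest-to-rest: each phase covers (pf-p0)/2 in time T/2. 0.5*a*(T/2)^2 = (pf-p0)/2 => a = 4*(pf-p0)/T^2
a = 4*(9.4-1.1)/7^2 = 0.6776
t = 4 is in the deceleration phase (t > T/2).
p = pf - 0.5*a*(T-t)^2 = 9.4 - 0.5*0.6776*3^2
= 6.351


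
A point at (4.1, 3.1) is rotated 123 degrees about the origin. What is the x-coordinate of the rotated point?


x' = x*cos(theta) - y*sin(theta)
cos(123 deg) = -0.5446, sin(123 deg) = 0.8387
x' = 4.1 * -0.5446 - 3.1 * 0.8387
= -2.233 - 2.5999
= -4.8329


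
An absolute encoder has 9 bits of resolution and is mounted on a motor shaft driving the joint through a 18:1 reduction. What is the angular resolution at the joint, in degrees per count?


counts = 2^9 = 512
effective counts at joint = 512 * 18 = 9216
resolution = 360 / 9216
= 0.0391 deg/count


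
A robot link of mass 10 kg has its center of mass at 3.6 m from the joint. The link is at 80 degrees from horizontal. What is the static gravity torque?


tau = m*g*L*cos(angle)
= 10 * 9.81 * 3.6 * cos(80 deg)
= 10 * 9.81 * 3.6 * 0.1736
= 61.3256 Nm


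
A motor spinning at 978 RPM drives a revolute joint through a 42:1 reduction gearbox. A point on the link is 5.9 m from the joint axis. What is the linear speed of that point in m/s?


omega_motor = 978 * 2*pi/60 = 102.4159 rad/s
omega_joint = omega_motor / 42 = 2.4385 rad/s
v = omega_joint * r = 2.4385 * 5.9
= 14.387 m/s


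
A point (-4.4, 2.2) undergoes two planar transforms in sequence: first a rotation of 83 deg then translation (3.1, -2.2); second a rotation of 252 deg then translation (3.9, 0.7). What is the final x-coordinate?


After transform 1:
x1 = cos(83)*-4.4 - sin(83)*2.2 + 3.1 = 0.3802
y1 = sin(83)*-4.4 + cos(83)*2.2 + -2.2 = -6.2991
After transform 2:
x2 = cos(252)*0.3802 - sin(252)*-6.2991 + 3.9
= -2.2083


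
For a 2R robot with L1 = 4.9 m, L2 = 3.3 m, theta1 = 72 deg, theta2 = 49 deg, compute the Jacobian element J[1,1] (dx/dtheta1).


J[1,1] = -L1*sin(t1) - L2*sin(t1+t2)
= -4.9*sin(72) - 3.3*sin(121)
= -7.4888


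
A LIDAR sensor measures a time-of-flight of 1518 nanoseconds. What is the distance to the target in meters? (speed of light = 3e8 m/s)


tof = 1518 ns = 1.518e-06 s
dist = c * tof / 2
= 3e8 * 1.518e-06 / 2
= 227.7 m


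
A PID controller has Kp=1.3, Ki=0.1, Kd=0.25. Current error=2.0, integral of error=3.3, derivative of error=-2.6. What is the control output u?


u = Kp*e + Ki*int(e) + Kd*de/dt
= 1.3*2.0 + 0.1*3.3 + 0.25*(-2.6)
= 2.6 + 0.33 + -0.65
= 2.28


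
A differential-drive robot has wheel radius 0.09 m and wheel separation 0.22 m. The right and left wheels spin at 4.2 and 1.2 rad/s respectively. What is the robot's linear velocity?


vR = r*wR = 0.09*4.2 = 0.378 m/s
vL = r*wL = 0.09*1.2 = 0.108 m/s
v = (vR+vL)/2 = 0.243 m/s
omega = (vR-vL)/L = 1.2273 rad/s
linear velocity = 0.243 m/s


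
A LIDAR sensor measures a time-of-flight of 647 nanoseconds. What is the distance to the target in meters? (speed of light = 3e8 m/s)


tof = 647 ns = 6.47e-07 s
dist = c * tof / 2
= 3e8 * 6.47e-07 / 2
= 97.05 m


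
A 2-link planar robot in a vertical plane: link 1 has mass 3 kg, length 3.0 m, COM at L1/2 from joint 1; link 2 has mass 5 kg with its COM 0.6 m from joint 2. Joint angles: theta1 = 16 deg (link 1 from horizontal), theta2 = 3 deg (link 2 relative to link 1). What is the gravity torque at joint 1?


Horizontal distance from joint 1 to link-1 COM:
  x_c1 = (L1/2)*cos(t1) = 1.5 * 0.9613 = 1.4419 m
Horizontal distance from joint 1 to link-2 COM:
  x_c2 = L1*cos(t1) + Lc2*cos(t1+t2)
       = 3.0*0.9613 + 0.6*0.9455 = 3.4511 m
tau1 = m1*g*x_c1 + m2*g*x_c2
     = 3*9.81*1.4419 + 5*9.81*3.4511
     = 42.4349 + 169.2763
     = 211.7112 Nm


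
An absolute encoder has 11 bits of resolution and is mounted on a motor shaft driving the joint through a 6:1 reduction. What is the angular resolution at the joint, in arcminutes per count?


counts = 2^11 = 2048
effective counts at joint = 2048 * 6 = 12288
resolution = 360*60 / 12288
= 1.7578 arcmin/count


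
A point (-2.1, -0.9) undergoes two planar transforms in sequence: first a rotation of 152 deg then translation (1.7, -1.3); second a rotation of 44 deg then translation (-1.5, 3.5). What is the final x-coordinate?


After transform 1:
x1 = cos(152)*-2.1 - sin(152)*-0.9 + 1.7 = 3.9767
y1 = sin(152)*-2.1 + cos(152)*-0.9 + -1.3 = -1.4912
After transform 2:
x2 = cos(44)*3.9767 - sin(44)*-1.4912 + -1.5
= 2.3965


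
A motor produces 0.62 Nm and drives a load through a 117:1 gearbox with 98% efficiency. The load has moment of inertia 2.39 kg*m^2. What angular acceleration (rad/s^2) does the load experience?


tau_out = tau_motor * N * eta
= 0.62 * 117 * 0.98 = 71.0892 Nm
alpha = tau_out / I = 71.0892 / 2.39
= 29.7444 rad/s^2


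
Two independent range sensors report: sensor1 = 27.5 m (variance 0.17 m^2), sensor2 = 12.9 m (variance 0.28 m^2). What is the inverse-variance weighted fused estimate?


w1 = (1/var1) / (1/var1 + 1/var2)
   = 5.8824 / (5.8824 + 3.5714) = 0.6222
w2 = 1 - w1 = 0.3778
fused = w1*s1 + w2*s2 = 17.1111 + 4.8733
= 21.9844 m


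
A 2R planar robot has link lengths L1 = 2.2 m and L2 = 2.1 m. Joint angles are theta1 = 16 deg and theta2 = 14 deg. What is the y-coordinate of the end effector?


Convert angles to radians: theta1 = 0.2793, theta2 = 0.2443
y = L1*sin(theta1) + L2*sin(theta1+theta2)
y = 0.6064 + 1.05
y = 1.6564


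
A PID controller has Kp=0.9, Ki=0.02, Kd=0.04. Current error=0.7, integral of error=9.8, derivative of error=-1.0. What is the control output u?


u = Kp*e + Ki*int(e) + Kd*de/dt
= 0.9*0.7 + 0.02*9.8 + 0.04*(-1.0)
= 0.63 + 0.196 + -0.04
= 0.786


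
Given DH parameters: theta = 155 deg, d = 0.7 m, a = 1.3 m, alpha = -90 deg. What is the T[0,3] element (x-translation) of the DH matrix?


T[0,3] = a * cos(theta)
= 1.3 * cos(155 deg)
= 1.3 * -0.9063
= -1.1782


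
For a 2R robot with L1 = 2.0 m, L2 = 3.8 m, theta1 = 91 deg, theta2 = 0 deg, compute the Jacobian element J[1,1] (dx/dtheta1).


J[1,1] = -L1*sin(t1) - L2*sin(t1+t2)
= -2.0*sin(91) - 3.8*sin(91)
= -5.7991


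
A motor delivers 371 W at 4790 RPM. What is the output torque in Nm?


omega = 4790 * 2*pi/60 = 501.6076 rad/s
tau = P / omega = 371 / 501.6076
= 0.7396 Nm


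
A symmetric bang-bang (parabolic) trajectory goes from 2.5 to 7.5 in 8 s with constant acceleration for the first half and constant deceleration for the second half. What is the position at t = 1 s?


Symmetric rest-to-rest: each phase covers (pf-p0)/2 in time T/2. 0.5*a*(T/2)^2 = (pf-p0)/2 => a = 4*(pf-p0)/T^2
a = 4*(7.5-2.5)/8^2 = 0.3125
t = 1 is in the acceleration phase (t <= T/2).
p = p0 + 0.5*a*t^2 = 2.5 + 0.5*0.3125*1^2
= 2.6562


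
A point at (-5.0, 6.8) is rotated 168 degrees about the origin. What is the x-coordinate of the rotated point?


x' = x*cos(theta) - y*sin(theta)
cos(168 deg) = -0.9781, sin(168 deg) = 0.2079
x' = -5.0 * -0.9781 - 6.8 * 0.2079
= 4.8907 - 1.4138
= 3.4769


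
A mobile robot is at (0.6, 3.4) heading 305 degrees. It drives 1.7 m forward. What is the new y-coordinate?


y_new = y0 + d*sin(theta)
= 3.4 + 1.7*sin(305)
= 3.4 + -1.3926
= 2.0074


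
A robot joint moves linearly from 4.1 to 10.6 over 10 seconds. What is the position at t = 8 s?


s = t/T = 8/10 = 0.8
p(t) = p0 + (pf-p0)*s
= 4.1 + (10.6 - 4.1) * 0.8
= 9.3


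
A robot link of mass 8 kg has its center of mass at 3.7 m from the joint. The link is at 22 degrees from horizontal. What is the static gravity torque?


tau = m*g*L*cos(angle)
= 8 * 9.81 * 3.7 * cos(22 deg)
= 8 * 9.81 * 3.7 * 0.9272
= 269.2319 Nm


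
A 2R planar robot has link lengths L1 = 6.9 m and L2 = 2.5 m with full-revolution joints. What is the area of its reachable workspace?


r_max = L1 + L2 = 9.4 m
r_min = |L1 - L2| = 4.4 m
Area = pi*(r_max^2 - r_min^2)
= pi*(88.36 - 19.36)
= pi * 69.0
= 216.7699 m^2


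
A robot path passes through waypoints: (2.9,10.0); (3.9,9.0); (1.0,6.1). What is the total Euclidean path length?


Segment lengths:
  seg1 = sqrt((1.0)^2 + (-1.0)^2) = 1.4142
  seg2 = sqrt((-2.9)^2 + (-2.9)^2) = 4.1012
Total = 5.5154


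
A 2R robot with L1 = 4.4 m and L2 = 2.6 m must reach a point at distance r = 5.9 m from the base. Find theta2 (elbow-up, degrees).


cos(theta2) = (r^2 - L1^2 - L2^2) / (2*L1*L2)
cos(theta2) = (34.81 - 19.36 - 6.76) / 22.88
cos(theta2) = 0.379808
theta2 = 67.6782 degrees


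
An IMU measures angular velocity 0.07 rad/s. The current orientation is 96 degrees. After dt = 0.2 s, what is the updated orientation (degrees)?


delta_theta = w * dt = 0.07 * 0.2 = 0.014 rad
= 0.8021 deg
theta_new = 96 + 0.8021 = 96.8021 deg


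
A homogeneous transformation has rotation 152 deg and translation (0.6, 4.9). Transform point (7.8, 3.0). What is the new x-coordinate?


x' = cos(theta)*px - sin(theta)*py + tx
= -0.8829*7.8 - 0.4695*3.0 + 0.6
= -7.6954


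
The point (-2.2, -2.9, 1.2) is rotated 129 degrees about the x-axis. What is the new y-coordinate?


Rotation about x-axis: y' = y*cos(theta) - z*sin(theta)
= -2.9 * -0.6293 - 1.2 * 0.7771
= 0.8925


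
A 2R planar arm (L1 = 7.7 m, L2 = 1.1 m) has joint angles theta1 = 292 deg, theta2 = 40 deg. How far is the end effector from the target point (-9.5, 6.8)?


End effector via forward kinematics:
x = L1*cos(t1) + L2*cos(t1+t2) = 3.8557
y = L1*sin(t1) + L2*sin(t1+t2) = -7.6557
Distance to target:
d = sqrt((-9.5 - 3.8557)^2 + (6.8 - -7.6557)^2)
= sqrt(178.3751 + 208.9683)
= 19.681 m


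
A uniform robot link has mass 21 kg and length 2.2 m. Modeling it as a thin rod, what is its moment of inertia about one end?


I = (1/3) * m * L^2
= (1/3) * 21 * 2.2^2
= 0.333333 * 21 * 4.84
= 33.88 kg*m^2


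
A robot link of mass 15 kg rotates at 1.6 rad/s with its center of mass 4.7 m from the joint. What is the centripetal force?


F = m * omega^2 * r
= 15 * 1.6^2 * 4.7
= 15 * 2.56 * 4.7
= 180.48 N


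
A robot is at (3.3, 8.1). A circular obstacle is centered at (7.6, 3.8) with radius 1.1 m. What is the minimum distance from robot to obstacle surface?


center_dist = sqrt((3.3-7.6)^2 + (8.1-3.8)^2)
= sqrt(18.49 + 18.49)
= 6.0811
min_dist = center_dist - radius = 6.0811 - 1.1 = 4.9811 m


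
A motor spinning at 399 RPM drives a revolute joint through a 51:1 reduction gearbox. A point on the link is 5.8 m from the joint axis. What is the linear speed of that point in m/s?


omega_motor = 399 * 2*pi/60 = 41.7832 rad/s
omega_joint = omega_motor / 51 = 0.8193 rad/s
v = omega_joint * r = 0.8193 * 5.8
= 4.7518 m/s


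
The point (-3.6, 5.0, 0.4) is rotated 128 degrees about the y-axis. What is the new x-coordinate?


Rotation about y-axis: x' = x*cos(theta) + z*sin(theta)
= -3.6 * -0.6157 + 0.4 * 0.788
= 2.5316


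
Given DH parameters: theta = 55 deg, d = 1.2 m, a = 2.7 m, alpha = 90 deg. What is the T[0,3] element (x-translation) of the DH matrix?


T[0,3] = a * cos(theta)
= 2.7 * cos(55 deg)
= 2.7 * 0.5736
= 1.5487


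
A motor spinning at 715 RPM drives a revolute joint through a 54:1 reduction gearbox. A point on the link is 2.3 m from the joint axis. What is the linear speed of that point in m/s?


omega_motor = 715 * 2*pi/60 = 74.8746 rad/s
omega_joint = omega_motor / 54 = 1.3866 rad/s
v = omega_joint * r = 1.3866 * 2.3
= 3.1891 m/s


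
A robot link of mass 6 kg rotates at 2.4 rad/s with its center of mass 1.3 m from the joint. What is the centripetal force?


F = m * omega^2 * r
= 6 * 2.4^2 * 1.3
= 6 * 5.76 * 1.3
= 44.928 N


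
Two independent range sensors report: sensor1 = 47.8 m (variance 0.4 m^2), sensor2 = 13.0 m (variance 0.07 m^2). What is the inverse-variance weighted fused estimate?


w1 = (1/var1) / (1/var1 + 1/var2)
   = 2.5 / (2.5 + 14.2857) = 0.1489
w2 = 1 - w1 = 0.8511
fused = w1*s1 + w2*s2 = 7.1191 + 11.0638
= 18.183 m


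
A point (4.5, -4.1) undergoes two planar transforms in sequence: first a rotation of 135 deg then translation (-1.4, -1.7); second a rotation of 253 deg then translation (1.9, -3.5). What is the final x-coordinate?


After transform 1:
x1 = cos(135)*4.5 - sin(135)*-4.1 + -1.4 = -1.6828
y1 = sin(135)*4.5 + cos(135)*-4.1 + -1.7 = 4.3811
After transform 2:
x2 = cos(253)*-1.6828 - sin(253)*4.3811 + 1.9
= 6.5817


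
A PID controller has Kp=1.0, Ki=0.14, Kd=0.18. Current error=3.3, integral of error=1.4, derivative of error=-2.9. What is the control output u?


u = Kp*e + Ki*int(e) + Kd*de/dt
= 1.0*3.3 + 0.14*1.4 + 0.18*(-2.9)
= 3.3 + 0.196 + -0.522
= 2.974


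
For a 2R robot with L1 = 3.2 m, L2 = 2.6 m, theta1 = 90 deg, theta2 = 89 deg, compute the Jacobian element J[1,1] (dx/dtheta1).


J[1,1] = -L1*sin(t1) - L2*sin(t1+t2)
= -3.2*sin(90) - 2.6*sin(179)
= -3.2454


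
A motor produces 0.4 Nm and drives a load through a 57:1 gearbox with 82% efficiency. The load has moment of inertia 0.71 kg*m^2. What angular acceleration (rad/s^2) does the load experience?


tau_out = tau_motor * N * eta
= 0.4 * 57 * 0.82 = 18.696 Nm
alpha = tau_out / I = 18.696 / 0.71
= 26.3324 rad/s^2


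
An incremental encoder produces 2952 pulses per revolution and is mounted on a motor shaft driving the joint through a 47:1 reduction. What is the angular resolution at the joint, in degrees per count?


counts per rev = 2952
effective counts at joint = 2952 * 47 = 138744
resolution = 360 / 138744
= 0.0026 deg/count


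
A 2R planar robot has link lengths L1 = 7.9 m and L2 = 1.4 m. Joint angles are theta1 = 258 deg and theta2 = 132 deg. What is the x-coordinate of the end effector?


Convert angles to radians: theta1 = 4.5029, theta2 = 2.3038
x = L1*cos(theta1) + L2*cos(theta1+theta2)
x = -1.6425 + 1.2124
x = -0.4301


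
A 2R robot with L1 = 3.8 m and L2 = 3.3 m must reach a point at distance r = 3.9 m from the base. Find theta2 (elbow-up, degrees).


cos(theta2) = (r^2 - L1^2 - L2^2) / (2*L1*L2)
cos(theta2) = (15.21 - 14.44 - 10.89) / 25.08
cos(theta2) = -0.403509
theta2 = 113.7977 degrees


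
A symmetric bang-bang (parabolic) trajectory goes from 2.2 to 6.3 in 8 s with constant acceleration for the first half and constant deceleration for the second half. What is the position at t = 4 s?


Symmetric rest-to-rest: each phase covers (pf-p0)/2 in time T/2. 0.5*a*(T/2)^2 = (pf-p0)/2 => a = 4*(pf-p0)/T^2
a = 4*(6.3-2.2)/8^2 = 0.2562
t = 4 is in the acceleration phase (t <= T/2).
p = p0 + 0.5*a*t^2 = 2.2 + 0.5*0.2562*4^2
= 4.25


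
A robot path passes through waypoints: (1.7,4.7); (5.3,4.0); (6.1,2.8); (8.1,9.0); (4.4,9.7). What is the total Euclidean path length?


Segment lengths:
  seg1 = sqrt((3.6)^2 + (-0.7)^2) = 3.6674
  seg2 = sqrt((0.8)^2 + (-1.2)^2) = 1.4422
  seg3 = sqrt((2.0)^2 + (6.2)^2) = 6.5146
  seg4 = sqrt((-3.7)^2 + (0.7)^2) = 3.7656
Total = 15.3899


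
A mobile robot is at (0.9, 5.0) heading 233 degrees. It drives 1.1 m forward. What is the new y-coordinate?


y_new = y0 + d*sin(theta)
= 5.0 + 1.1*sin(233)
= 5.0 + -0.8785
= 4.1215


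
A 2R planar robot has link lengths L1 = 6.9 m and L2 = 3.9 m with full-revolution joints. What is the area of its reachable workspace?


r_max = L1 + L2 = 10.8 m
r_min = |L1 - L2| = 3.0 m
Area = pi*(r_max^2 - r_min^2)
= pi*(116.64 - 9.0)
= pi * 107.64
= 338.161 m^2


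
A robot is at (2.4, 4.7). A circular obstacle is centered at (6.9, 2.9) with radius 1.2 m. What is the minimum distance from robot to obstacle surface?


center_dist = sqrt((2.4-6.9)^2 + (4.7-2.9)^2)
= sqrt(20.25 + 3.24)
= 4.8466
min_dist = center_dist - radius = 4.8466 - 1.2 = 3.6466 m


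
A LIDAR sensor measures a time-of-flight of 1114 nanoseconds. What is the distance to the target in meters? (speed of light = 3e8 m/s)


tof = 1114 ns = 1.114e-06 s
dist = c * tof / 2
= 3e8 * 1.114e-06 / 2
= 167.1 m


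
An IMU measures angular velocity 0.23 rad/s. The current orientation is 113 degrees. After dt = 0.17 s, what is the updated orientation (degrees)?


delta_theta = w * dt = 0.23 * 0.17 = 0.0391 rad
= 2.2403 deg
theta_new = 113 + 2.2403 = 115.2403 deg


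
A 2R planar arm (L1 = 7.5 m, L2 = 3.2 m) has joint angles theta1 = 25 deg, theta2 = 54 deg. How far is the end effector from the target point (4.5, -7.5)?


End effector via forward kinematics:
x = L1*cos(t1) + L2*cos(t1+t2) = 7.4079
y = L1*sin(t1) + L2*sin(t1+t2) = 6.3108
Distance to target:
d = sqrt((4.5 - 7.4079)^2 + (-7.5 - 6.3108)^2)
= sqrt(8.4559 + 190.7394)
= 14.1137 m


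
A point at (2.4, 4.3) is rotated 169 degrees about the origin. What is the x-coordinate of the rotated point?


x' = x*cos(theta) - y*sin(theta)
cos(169 deg) = -0.9816, sin(169 deg) = 0.1908
x' = 2.4 * -0.9816 - 4.3 * 0.1908
= -2.3559 - 0.8205
= -3.1764


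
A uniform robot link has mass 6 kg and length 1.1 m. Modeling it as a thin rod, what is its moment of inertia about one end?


I = (1/3) * m * L^2
= (1/3) * 6 * 1.1^2
= 0.333333 * 6 * 1.21
= 2.42 kg*m^2


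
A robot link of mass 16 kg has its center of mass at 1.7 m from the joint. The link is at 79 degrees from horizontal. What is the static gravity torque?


tau = m*g*L*cos(angle)
= 16 * 9.81 * 1.7 * cos(79 deg)
= 16 * 9.81 * 1.7 * 0.1908
= 50.9139 Nm


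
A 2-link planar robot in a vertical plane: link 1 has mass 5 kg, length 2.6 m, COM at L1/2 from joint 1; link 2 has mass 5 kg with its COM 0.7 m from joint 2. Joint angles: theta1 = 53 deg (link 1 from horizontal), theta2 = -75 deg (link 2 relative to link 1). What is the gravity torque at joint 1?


Horizontal distance from joint 1 to link-1 COM:
  x_c1 = (L1/2)*cos(t1) = 1.3 * 0.6018 = 0.7824 m
Horizontal distance from joint 1 to link-2 COM:
  x_c2 = L1*cos(t1) + Lc2*cos(t1+t2)
       = 2.6*0.6018 + 0.7*0.9272 = 2.2137 m
tau1 = m1*g*x_c1 + m2*g*x_c2
     = 5*9.81*0.7824 + 5*9.81*2.2137
     = 38.3747 + 108.5843
     = 146.9591 Nm


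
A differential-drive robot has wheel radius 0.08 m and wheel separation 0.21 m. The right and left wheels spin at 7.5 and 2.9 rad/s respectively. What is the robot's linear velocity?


vR = r*wR = 0.08*7.5 = 0.6 m/s
vL = r*wL = 0.08*2.9 = 0.232 m/s
v = (vR+vL)/2 = 0.416 m/s
omega = (vR-vL)/L = 1.7524 rad/s
linear velocity = 0.416 m/s


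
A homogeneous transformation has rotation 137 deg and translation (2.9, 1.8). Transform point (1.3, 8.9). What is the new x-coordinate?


x' = cos(theta)*px - sin(theta)*py + tx
= -0.7314*1.3 - 0.682*8.9 + 2.9
= -4.1205


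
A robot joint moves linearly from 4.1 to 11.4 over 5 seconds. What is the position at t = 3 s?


s = t/T = 3/5 = 0.6
p(t) = p0 + (pf-p0)*s
= 4.1 + (11.4 - 4.1) * 0.6
= 8.48


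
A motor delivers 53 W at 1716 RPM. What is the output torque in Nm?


omega = 1716 * 2*pi/60 = 179.6991 rad/s
tau = P / omega = 53 / 179.6991
= 0.2949 Nm


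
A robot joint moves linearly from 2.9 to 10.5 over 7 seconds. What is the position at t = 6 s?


s = t/T = 6/7 = 0.8571
p(t) = p0 + (pf-p0)*s
= 2.9 + (10.5 - 2.9) * 0.8571
= 9.4143


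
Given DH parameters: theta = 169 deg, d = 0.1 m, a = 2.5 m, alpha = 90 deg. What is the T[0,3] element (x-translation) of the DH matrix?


T[0,3] = a * cos(theta)
= 2.5 * cos(169 deg)
= 2.5 * -0.9816
= -2.4541


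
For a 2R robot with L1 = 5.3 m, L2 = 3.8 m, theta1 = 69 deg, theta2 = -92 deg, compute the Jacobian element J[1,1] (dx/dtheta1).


J[1,1] = -L1*sin(t1) - L2*sin(t1+t2)
= -5.3*sin(69) - 3.8*sin(-23)
= -3.4632


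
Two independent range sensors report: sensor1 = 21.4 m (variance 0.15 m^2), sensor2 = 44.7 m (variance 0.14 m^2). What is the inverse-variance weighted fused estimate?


w1 = (1/var1) / (1/var1 + 1/var2)
   = 6.6667 / (6.6667 + 7.1429) = 0.4828
w2 = 1 - w1 = 0.5172
fused = w1*s1 + w2*s2 = 10.331 + 23.1207
= 33.4517 m


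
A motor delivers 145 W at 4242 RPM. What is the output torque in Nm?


omega = 4242 * 2*pi/60 = 444.2212 rad/s
tau = P / omega = 145 / 444.2212
= 0.3264 Nm


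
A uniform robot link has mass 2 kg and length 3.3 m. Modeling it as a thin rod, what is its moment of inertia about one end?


I = (1/3) * m * L^2
= (1/3) * 2 * 3.3^2
= 0.333333 * 2 * 10.89
= 7.26 kg*m^2


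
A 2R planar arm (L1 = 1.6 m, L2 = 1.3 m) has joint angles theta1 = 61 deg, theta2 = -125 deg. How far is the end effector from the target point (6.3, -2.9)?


End effector via forward kinematics:
x = L1*cos(t1) + L2*cos(t1+t2) = 1.3456
y = L1*sin(t1) + L2*sin(t1+t2) = 0.231
Distance to target:
d = sqrt((6.3 - 1.3456)^2 + (-2.9 - 0.231)^2)
= sqrt(24.5463 + 9.8029)
= 5.8608 m


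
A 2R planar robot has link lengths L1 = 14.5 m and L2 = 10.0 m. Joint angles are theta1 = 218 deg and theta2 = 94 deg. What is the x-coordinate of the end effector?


Convert angles to radians: theta1 = 3.8048, theta2 = 1.6406
x = L1*cos(theta1) + L2*cos(theta1+theta2)
x = -11.4262 + 6.6913
x = -4.7348


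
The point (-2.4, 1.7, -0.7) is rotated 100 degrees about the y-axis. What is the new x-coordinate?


Rotation about y-axis: x' = x*cos(theta) + z*sin(theta)
= -2.4 * -0.1736 + -0.7 * 0.9848
= -0.2726


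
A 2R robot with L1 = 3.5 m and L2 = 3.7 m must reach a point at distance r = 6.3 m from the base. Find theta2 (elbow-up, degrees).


cos(theta2) = (r^2 - L1^2 - L2^2) / (2*L1*L2)
cos(theta2) = (39.69 - 12.25 - 13.69) / 25.9
cos(theta2) = 0.530888
theta2 = 57.9345 degrees


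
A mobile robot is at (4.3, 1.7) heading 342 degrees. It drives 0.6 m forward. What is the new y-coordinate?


y_new = y0 + d*sin(theta)
= 1.7 + 0.6*sin(342)
= 1.7 + -0.1854
= 1.5146


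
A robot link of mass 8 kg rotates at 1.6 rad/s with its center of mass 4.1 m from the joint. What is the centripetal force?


F = m * omega^2 * r
= 8 * 1.6^2 * 4.1
= 8 * 2.56 * 4.1
= 83.968 N


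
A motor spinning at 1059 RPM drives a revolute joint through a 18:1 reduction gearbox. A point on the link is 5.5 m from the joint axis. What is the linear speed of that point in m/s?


omega_motor = 1059 * 2*pi/60 = 110.8982 rad/s
omega_joint = omega_motor / 18 = 6.161 rad/s
v = omega_joint * r = 6.161 * 5.5
= 33.8856 m/s


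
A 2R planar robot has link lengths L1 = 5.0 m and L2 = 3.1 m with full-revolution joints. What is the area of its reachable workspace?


r_max = L1 + L2 = 8.1 m
r_min = |L1 - L2| = 1.9 m
Area = pi*(r_max^2 - r_min^2)
= pi*(65.61 - 3.61)
= pi * 62.0
= 194.7787 m^2


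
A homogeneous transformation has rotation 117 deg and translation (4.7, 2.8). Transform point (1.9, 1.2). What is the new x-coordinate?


x' = cos(theta)*px - sin(theta)*py + tx
= -0.454*1.9 - 0.891*1.2 + 4.7
= 2.7682


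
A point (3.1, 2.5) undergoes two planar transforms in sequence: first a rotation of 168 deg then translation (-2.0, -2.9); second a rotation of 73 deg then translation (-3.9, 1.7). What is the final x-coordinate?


After transform 1:
x1 = cos(168)*3.1 - sin(168)*2.5 + -2.0 = -5.552
y1 = sin(168)*3.1 + cos(168)*2.5 + -2.9 = -4.7008
After transform 2:
x2 = cos(73)*-5.552 - sin(73)*-4.7008 + -3.9
= -1.0278


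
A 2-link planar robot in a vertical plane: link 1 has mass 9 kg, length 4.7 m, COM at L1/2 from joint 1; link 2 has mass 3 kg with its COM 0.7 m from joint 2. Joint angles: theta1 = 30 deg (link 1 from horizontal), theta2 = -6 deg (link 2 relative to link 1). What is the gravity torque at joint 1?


Horizontal distance from joint 1 to link-1 COM:
  x_c1 = (L1/2)*cos(t1) = 2.35 * 0.866 = 2.0352 m
Horizontal distance from joint 1 to link-2 COM:
  x_c2 = L1*cos(t1) + Lc2*cos(t1+t2)
       = 4.7*0.866 + 0.7*0.9135 = 4.7098 m
tau1 = m1*g*x_c1 + m2*g*x_c2
     = 9*9.81*2.0352 + 3*9.81*4.7098
     = 179.6842 + 138.6094
     = 318.2937 Nm


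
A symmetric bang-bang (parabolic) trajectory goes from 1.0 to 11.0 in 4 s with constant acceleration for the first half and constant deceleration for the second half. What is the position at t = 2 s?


Symmetric rest-to-rest: each phase covers (pf-p0)/2 in time T/2. 0.5*a*(T/2)^2 = (pf-p0)/2 => a = 4*(pf-p0)/T^2
a = 4*(11.0-1.0)/4^2 = 2.5
t = 2 is in the acceleration phase (t <= T/2).
p = p0 + 0.5*a*t^2 = 1.0 + 0.5*2.5*2^2
= 6.0


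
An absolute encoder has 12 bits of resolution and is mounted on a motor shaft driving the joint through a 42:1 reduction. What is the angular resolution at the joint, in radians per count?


counts = 2^12 = 4096
effective counts at joint = 4096 * 42 = 172032
resolution = 2*pi / 172032
= 3.6523e-05 rad/count


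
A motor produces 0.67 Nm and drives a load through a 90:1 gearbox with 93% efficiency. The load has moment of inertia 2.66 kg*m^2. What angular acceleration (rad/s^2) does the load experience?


tau_out = tau_motor * N * eta
= 0.67 * 90 * 0.93 = 56.079 Nm
alpha = tau_out / I = 56.079 / 2.66
= 21.0823 rad/s^2


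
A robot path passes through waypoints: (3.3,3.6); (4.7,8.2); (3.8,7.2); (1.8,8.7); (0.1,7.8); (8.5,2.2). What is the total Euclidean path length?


Segment lengths:
  seg1 = sqrt((1.4)^2 + (4.6)^2) = 4.8083
  seg2 = sqrt((-0.9)^2 + (-1.0)^2) = 1.3454
  seg3 = sqrt((-2.0)^2 + (1.5)^2) = 2.5
  seg4 = sqrt((-1.7)^2 + (-0.9)^2) = 1.9235
  seg5 = sqrt((8.4)^2 + (-5.6)^2) = 10.0955
Total = 20.6728


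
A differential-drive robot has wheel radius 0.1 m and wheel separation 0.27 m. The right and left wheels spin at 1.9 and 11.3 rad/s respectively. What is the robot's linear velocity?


vR = r*wR = 0.1*1.9 = 0.19 m/s
vL = r*wL = 0.1*11.3 = 1.13 m/s
v = (vR+vL)/2 = 0.66 m/s
omega = (vR-vL)/L = -3.4815 rad/s
linear velocity = 0.66 m/s


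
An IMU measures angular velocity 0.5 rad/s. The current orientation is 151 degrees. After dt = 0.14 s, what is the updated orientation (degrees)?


delta_theta = w * dt = 0.5 * 0.14 = 0.07 rad
= 4.0107 deg
theta_new = 151 + 4.0107 = 155.0107 deg


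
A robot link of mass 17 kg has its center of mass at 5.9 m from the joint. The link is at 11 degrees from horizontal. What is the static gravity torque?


tau = m*g*L*cos(angle)
= 17 * 9.81 * 5.9 * cos(11 deg)
= 17 * 9.81 * 5.9 * 0.9816
= 965.8652 Nm


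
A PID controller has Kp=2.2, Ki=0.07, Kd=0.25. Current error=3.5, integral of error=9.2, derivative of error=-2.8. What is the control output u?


u = Kp*e + Ki*int(e) + Kd*de/dt
= 2.2*3.5 + 0.07*9.2 + 0.25*(-2.8)
= 7.7 + 0.644 + -0.7
= 7.644


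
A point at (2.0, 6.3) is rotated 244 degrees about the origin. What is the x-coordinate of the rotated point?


x' = x*cos(theta) - y*sin(theta)
cos(244 deg) = -0.4384, sin(244 deg) = -0.8988
x' = 2.0 * -0.4384 - 6.3 * -0.8988
= -0.8767 - -5.6624
= 4.7857


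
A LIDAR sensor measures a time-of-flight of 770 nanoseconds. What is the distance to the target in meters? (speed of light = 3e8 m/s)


tof = 770 ns = 7.7e-07 s
dist = c * tof / 2
= 3e8 * 7.7e-07 / 2
= 115.5 m


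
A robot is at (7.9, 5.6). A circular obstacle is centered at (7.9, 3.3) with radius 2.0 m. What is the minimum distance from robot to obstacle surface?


center_dist = sqrt((7.9-7.9)^2 + (5.6-3.3)^2)
= sqrt(0.0 + 5.29)
= 2.3
min_dist = center_dist - radius = 2.3 - 2.0 = 0.3 m


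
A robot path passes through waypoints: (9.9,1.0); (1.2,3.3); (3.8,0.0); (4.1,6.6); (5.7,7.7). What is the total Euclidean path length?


Segment lengths:
  seg1 = sqrt((-8.7)^2 + (2.3)^2) = 8.9989
  seg2 = sqrt((2.6)^2 + (-3.3)^2) = 4.2012
  seg3 = sqrt((0.3)^2 + (6.6)^2) = 6.6068
  seg4 = sqrt((1.6)^2 + (1.1)^2) = 1.9416
Total = 21.7485


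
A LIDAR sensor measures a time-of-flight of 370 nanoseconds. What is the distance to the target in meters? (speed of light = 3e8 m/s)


tof = 370 ns = 3.7e-07 s
dist = c * tof / 2
= 3e8 * 3.7e-07 / 2
= 55.5 m


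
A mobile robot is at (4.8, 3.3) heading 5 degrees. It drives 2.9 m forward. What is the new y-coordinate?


y_new = y0 + d*sin(theta)
= 3.3 + 2.9*sin(5)
= 3.3 + 0.2528
= 3.5528


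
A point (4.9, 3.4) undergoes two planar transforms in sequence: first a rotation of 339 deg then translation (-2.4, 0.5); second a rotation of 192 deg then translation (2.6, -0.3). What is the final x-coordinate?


After transform 1:
x1 = cos(339)*4.9 - sin(339)*3.4 + -2.4 = 3.393
y1 = sin(339)*4.9 + cos(339)*3.4 + 0.5 = 1.9182
After transform 2:
x2 = cos(192)*3.393 - sin(192)*1.9182 + 2.6
= -0.32


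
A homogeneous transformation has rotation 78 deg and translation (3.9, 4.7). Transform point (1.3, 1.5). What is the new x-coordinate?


x' = cos(theta)*px - sin(theta)*py + tx
= 0.2079*1.3 - 0.9781*1.5 + 3.9
= 2.7031


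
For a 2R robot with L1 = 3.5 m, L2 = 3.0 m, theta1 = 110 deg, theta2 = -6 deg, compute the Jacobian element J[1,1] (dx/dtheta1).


J[1,1] = -L1*sin(t1) - L2*sin(t1+t2)
= -3.5*sin(110) - 3.0*sin(104)
= -6.1998


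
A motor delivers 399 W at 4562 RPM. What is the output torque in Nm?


omega = 4562 * 2*pi/60 = 477.7315 rad/s
tau = P / omega = 399 / 477.7315
= 0.8352 Nm


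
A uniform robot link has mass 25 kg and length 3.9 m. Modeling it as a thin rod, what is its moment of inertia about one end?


I = (1/3) * m * L^2
= (1/3) * 25 * 3.9^2
= 0.333333 * 25 * 15.21
= 126.75 kg*m^2


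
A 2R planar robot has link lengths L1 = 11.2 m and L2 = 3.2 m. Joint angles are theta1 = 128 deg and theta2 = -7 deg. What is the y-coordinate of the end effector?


Convert angles to radians: theta1 = 2.234, theta2 = -0.1222
y = L1*sin(theta1) + L2*sin(theta1+theta2)
y = 8.8257 + 2.7429
y = 11.5687


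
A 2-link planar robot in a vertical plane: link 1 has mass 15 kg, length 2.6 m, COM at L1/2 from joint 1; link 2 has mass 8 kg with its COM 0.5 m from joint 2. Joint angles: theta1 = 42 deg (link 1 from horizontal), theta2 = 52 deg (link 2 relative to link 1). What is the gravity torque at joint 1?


Horizontal distance from joint 1 to link-1 COM:
  x_c1 = (L1/2)*cos(t1) = 1.3 * 0.7431 = 0.9661 m
Horizontal distance from joint 1 to link-2 COM:
  x_c2 = L1*cos(t1) + Lc2*cos(t1+t2)
       = 2.6*0.7431 + 0.5*-0.0698 = 1.8973 m
tau1 = m1*g*x_c1 + m2*g*x_c2
     = 15*9.81*0.9661 + 8*9.81*1.8973
     = 142.1599 + 148.9
     = 291.0599 Nm
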